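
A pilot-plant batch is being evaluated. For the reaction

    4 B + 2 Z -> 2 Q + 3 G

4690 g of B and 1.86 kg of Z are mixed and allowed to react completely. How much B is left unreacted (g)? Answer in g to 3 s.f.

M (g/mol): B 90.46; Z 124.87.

n(B) = 4690 / 90.46 = 51.85 mol
n(Z) = 1.860×1000 / 124.87 = 14.90 mol
n/ν for B = 51.85/4 = 12.96
n/ν for Z = 14.90/2 = 7.450
Smallest n/ν is Z → limiting reagent.
B consumed = (4/2) × 14.90 = 29.80 mol
B remaining = 51.85 − 29.80 = 22.05 mol
mass = 22.05 × 90.46 = 1995 g

2000 g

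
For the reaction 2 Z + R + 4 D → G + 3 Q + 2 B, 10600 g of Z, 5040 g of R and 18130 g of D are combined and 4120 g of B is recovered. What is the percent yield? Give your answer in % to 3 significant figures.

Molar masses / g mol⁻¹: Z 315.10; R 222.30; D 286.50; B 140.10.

92.9 %

n(Z) = 10600 / 315.10 = 33.64 mol
n(R) = 5040 / 222.30 = 22.67 mol
n(D) = 18130 / 286.50 = 63.28 mol
n/ν for Z = 33.64/2 = 16.82
n/ν for R = 22.67/1 = 22.67
n/ν for D = 63.28/4 = 15.82
Smallest n/ν is D → limiting reagent.
theoretical n(B) = (2/4) × 63.28 = 31.64 mol → 4433 g
% yield = 4120 / 4433 × 100 = 92.94 %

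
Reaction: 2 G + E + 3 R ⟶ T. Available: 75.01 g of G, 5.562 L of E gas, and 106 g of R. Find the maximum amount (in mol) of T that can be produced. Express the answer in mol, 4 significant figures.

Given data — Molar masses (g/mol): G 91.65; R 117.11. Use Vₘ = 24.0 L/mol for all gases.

n(G) = 75.01 / 91.65 = 0.8184 mol
n(E) = 5.562 / 24.0 = 0.2318 mol
n(R) = 106.0 / 117.11 = 0.9051 mol
n/ν → G: 0.4092, E: 0.2318, R: 0.3017; E is limiting.
n(T) = (1/1) × 0.2318 = 0.2318 mol

0.2318 mol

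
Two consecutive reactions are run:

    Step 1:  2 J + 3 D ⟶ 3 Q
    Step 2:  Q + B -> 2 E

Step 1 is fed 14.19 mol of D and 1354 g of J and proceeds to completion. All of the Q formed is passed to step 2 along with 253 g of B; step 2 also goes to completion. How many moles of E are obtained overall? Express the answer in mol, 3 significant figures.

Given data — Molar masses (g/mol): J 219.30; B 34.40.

Step 1:
n(D) = 14.19 mol
n(J) = 1354 / 219.30 = 6.174 mol
n/ν → D: 4.730, J: 3.087; J is limiting.
n(Q) produced = (3/2) × 6.174 = 9.261 mol
Step 2:
n(Q) available = 9.261 mol
n(B) = 253.0 / 34.40 = 7.355 mol
n/ν → Q: 9.261, B: 7.355; B is limiting.
n(E) = (2/1) × 7.355 = 14.71 mol

14.7 mol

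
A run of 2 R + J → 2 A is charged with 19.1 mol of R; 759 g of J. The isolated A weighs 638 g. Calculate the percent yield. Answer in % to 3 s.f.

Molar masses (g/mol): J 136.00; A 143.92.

n(R) = 19.10 mol
n(J) = 759.0 / 136.00 = 5.581 mol
n/ν for R = 19.10/2 = 9.550
n/ν for J = 5.581/1 = 5.581
Smallest n/ν is J → limiting reagent.
theoretical n(A) = (2/1) × 5.581 = 11.16 mol → 1606 g
% yield = 638 / 1606 × 100 = 39.73 %

39.7 %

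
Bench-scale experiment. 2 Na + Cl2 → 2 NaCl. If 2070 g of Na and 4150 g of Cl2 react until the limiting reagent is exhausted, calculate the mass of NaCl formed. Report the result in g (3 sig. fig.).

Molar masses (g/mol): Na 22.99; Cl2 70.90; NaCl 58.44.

5260 g

n(Na) = 2070 / 22.99 = 90.04 mol
n(Cl2) = 4150 / 70.90 = 58.53 mol
n/ν → Na: 45.02, Cl2: 58.53; Na is limiting.
n(NaCl) = (2/2) × 90.04 = 90.04 mol
mass = 90.04 × 58.44 = 5262 g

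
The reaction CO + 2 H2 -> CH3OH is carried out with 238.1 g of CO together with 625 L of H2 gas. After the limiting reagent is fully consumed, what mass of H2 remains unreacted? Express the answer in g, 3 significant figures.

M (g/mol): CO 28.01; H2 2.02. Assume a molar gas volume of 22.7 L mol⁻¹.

21.3 g

n(CO) = 238.1 / 28.01 = 8.501 mol
n(H2) = 625.0 / 22.7 = 27.53 mol
n/ν → CO: 8.501, H2: 13.77; CO is limiting.
H2 consumed = (2/1) × 8.501 = 17.00 mol
H2 remaining = 27.53 − 17.00 = 10.53 mol
mass = 10.53 × 2.02 = 21.27 g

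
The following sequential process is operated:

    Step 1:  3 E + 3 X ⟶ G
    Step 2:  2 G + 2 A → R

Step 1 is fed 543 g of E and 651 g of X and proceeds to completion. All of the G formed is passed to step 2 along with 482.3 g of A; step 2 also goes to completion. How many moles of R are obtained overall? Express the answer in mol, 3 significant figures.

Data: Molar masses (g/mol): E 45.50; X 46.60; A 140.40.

Step 1:
n(E) = 543.0 / 45.50 = 11.93 mol
n(X) = 651.0 / 46.60 = 13.97 mol
n/ν for E = 11.93/3 = 3.977
n/ν for X = 13.97/3 = 4.657
Smallest n/ν is E → limiting reagent.
n(G) produced = (1/3) × 11.93 = 3.977 mol
Step 2:
n(G) available = 3.977 mol
n(A) = 482.3 / 140.40 = 3.435 mol
n/ν for G = 3.977/2 = 1.989
n/ν for A = 3.435/2 = 1.718
Smallest n/ν is A → limiting reagent.
n(R) = (1/2) × 3.435 = 1.718 mol

1.72 mol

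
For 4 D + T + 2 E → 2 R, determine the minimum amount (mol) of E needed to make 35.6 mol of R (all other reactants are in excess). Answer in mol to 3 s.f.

n(R) = 35.60 mol
n(E) = (2/2) × 35.60 = 35.60 mol

35.6 mol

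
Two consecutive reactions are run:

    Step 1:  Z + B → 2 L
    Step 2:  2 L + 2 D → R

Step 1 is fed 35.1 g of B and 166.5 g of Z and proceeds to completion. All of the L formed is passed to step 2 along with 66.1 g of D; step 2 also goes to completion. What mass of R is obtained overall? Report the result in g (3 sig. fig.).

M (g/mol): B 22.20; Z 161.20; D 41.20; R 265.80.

213 g

Step 1:
n(B) = 35.10 / 22.20 = 1.581 mol
n(Z) = 166.5 / 161.20 = 1.033 mol
n/ν for B = 1.581/1 = 1.581
n/ν for Z = 1.033/1 = 1.033
Smallest n/ν is Z → limiting reagent.
n(L) produced = (2/1) × 1.033 = 2.066 mol
Step 2:
n(L) available = 2.066 mol
n(D) = 66.10 / 41.20 = 1.604 mol
n/ν for L = 2.066/2 = 1.033
n/ν for D = 1.604/2 = 0.8020
Smallest n/ν is D → limiting reagent.
n(R) = (1/2) × 1.604 = 0.8020 mol
mass = 0.8020 × 265.80 = 213.2 g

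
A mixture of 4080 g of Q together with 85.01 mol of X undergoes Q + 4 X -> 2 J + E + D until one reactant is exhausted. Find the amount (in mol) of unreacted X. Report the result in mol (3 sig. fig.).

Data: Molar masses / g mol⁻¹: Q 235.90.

15.8 mol

n(Q) = 4080 / 235.90 = 17.30 mol
n(X) = 85.01 mol
n/ν for Q = 17.30/1 = 17.30
n/ν for X = 85.01/4 = 21.25
Smallest n/ν is Q → limiting reagent.
X consumed = (4/1) × 17.30 = 69.20 mol
X remaining = 85.01 − 69.20 = 15.81 mol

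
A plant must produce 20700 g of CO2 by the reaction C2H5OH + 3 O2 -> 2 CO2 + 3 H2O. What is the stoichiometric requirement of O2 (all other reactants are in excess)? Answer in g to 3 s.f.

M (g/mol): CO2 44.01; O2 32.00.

n(CO2) = 20700 / 44.01 = 470.3 mol
n(O2) = (3/2) × 470.3 = 705.5 mol
mass = 705.5 × 32.00 = 22580 g

22600 g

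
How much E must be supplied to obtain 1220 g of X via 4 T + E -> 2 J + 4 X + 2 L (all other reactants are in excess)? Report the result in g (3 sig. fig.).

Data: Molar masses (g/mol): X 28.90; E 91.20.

n(X) = 1220 / 28.90 = 42.21 mol
n(E) = (1/4) × 42.21 = 10.55 mol
mass = 10.55 × 91.20 = 962.2 g

962 g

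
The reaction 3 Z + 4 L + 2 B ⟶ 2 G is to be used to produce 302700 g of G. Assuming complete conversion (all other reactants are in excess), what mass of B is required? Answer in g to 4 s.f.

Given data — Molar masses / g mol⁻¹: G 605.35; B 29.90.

n(G) = 302700 / 605.35 = 500.0 mol
n(B) = (2/2) × 500.0 = 500.0 mol
mass = 500.0 × 29.90 = 14950 g

14950 g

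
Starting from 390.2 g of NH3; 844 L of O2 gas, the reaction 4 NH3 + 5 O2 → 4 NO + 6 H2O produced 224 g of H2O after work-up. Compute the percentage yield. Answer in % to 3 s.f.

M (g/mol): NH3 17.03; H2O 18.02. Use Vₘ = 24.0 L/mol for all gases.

n(NH3) = 390.2 / 17.03 = 22.91 mol
n(O2) = 844.0 / 24.0 = 35.17 mol
n/ν for NH3 = 22.91/4 = 5.728
n/ν for O2 = 35.17/5 = 7.034
Smallest n/ν is NH3 → limiting reagent.
theoretical n(H2O) = (6/4) × 22.91 = 34.37 mol → 619.3 g
% yield = 224 / 619.3 × 100 = 36.17 %

36.2 %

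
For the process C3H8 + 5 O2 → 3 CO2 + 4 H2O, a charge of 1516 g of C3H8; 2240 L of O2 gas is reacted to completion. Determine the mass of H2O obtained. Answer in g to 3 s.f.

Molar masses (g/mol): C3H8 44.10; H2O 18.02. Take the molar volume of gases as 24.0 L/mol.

n(C3H8) = 1516 / 44.10 = 34.38 mol
n(O2) = 2240 / 24.0 = 93.33 mol
n/ν for C3H8 = 34.38/1 = 34.38
n/ν for O2 = 93.33/5 = 18.67
Smallest n/ν is O2 → limiting reagent.
n(H2O) = (4/5) × 93.33 = 74.66 mol
mass = 74.66 × 18.02 = 1345 g

1350 g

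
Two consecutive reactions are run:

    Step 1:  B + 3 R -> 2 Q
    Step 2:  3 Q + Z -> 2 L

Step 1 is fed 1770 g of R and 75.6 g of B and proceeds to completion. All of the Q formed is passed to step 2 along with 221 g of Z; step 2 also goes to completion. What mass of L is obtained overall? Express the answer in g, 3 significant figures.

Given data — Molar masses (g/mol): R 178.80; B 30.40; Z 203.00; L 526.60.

1150 g

Step 1:
n(R) = 1770 / 178.80 = 9.899 mol
n(B) = 75.60 / 30.40 = 2.487 mol
n/ν → R: 3.300, B: 2.487; B is limiting.
n(Q) produced = (2/1) × 2.487 = 4.974 mol
Step 2:
n(Q) available = 4.974 mol
n(Z) = 221.0 / 203.00 = 1.089 mol
n/ν → Q: 1.658, Z: 1.089; Z is limiting.
n(L) = (2/1) × 1.089 = 2.178 mol
mass = 2.178 × 526.60 = 1147 g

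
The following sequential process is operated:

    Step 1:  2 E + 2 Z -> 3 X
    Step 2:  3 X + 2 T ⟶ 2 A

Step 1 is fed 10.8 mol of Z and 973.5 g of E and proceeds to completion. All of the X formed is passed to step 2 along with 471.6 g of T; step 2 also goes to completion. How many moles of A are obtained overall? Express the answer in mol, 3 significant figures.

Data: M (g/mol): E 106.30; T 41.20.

Step 1:
n(Z) = 10.80 mol
n(E) = 973.5 / 106.30 = 9.158 mol
n/ν → Z: 5.400, E: 4.579; E is limiting.
n(X) produced = (3/2) × 9.158 = 13.74 mol
Step 2:
n(X) available = 13.74 mol
n(T) = 471.6 / 41.20 = 11.45 mol
n/ν → X: 4.580, T: 5.725; X is limiting.
n(A) = (2/3) × 13.74 = 9.160 mol

9.16 mol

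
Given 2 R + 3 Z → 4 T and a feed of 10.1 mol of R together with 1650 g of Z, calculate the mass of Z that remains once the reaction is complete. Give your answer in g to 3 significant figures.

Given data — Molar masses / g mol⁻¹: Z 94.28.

n(R) = 10.10 mol
n(Z) = 1650 / 94.28 = 17.50 mol
n/ν for R = 10.10/2 = 5.050
n/ν for Z = 17.50/3 = 5.833
Smallest n/ν is R → limiting reagent.
Z consumed = (3/2) × 10.10 = 15.15 mol
Z remaining = 17.50 − 15.15 = 2.350 mol
mass = 2.350 × 94.28 = 221.6 g

222 g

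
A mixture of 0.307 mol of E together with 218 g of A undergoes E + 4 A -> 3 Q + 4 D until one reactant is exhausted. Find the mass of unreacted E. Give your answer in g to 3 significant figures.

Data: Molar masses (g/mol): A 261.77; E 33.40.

3.30 g

n(E) = 0.3070 mol
n(A) = 218.0 / 261.77 = 0.8328 mol
n/ν → E: 0.3070, A: 0.2082; A is limiting.
E consumed = (1/4) × 0.8328 = 0.2082 mol
E remaining = 0.3070 − 0.2082 = 0.09880 mol
mass = 0.09880 × 33.40 = 3.300 g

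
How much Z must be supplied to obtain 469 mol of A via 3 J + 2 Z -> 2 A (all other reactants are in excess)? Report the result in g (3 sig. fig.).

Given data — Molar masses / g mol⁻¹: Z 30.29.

n(A) = 469.0 mol
n(Z) = (2/2) × 469.0 = 469.0 mol
mass = 469.0 × 30.29 = 14210 g

14200 g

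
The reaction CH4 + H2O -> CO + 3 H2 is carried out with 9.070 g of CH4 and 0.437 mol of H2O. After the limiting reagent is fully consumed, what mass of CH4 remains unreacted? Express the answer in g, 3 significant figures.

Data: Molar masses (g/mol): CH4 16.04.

2.06 g

n(CH4) = 9.070 / 16.04 = 0.5655 mol
n(H2O) = 0.4370 mol
n/ν for CH4 = 0.5655/1 = 0.5655
n/ν for H2O = 0.4370/1 = 0.4370
Smallest n/ν is H2O → limiting reagent.
CH4 consumed = (1/1) × 0.4370 = 0.4370 mol
CH4 remaining = 0.5655 − 0.4370 = 0.1285 mol
mass = 0.1285 × 16.04 = 2.061 g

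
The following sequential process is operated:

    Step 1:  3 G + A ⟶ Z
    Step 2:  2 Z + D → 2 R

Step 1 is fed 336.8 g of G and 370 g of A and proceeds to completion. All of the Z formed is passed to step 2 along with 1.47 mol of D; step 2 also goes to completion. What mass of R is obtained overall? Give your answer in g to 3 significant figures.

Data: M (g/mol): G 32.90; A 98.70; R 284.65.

Step 1:
n(G) = 336.8 / 32.90 = 10.24 mol
n(A) = 370.0 / 98.70 = 3.749 mol
n/ν for G = 10.24/3 = 3.413
n/ν for A = 3.749/1 = 3.749
Smallest n/ν is G → limiting reagent.
n(Z) produced = (1/3) × 10.24 = 3.413 mol
Step 2:
n(Z) available = 3.413 mol
n(D) = 1.470 mol
n/ν for Z = 3.413/2 = 1.707
n/ν for D = 1.470/1 = 1.470
Smallest n/ν is D → limiting reagent.
n(R) = (2/1) × 1.470 = 2.940 mol
mass = 2.940 × 284.65 = 836.9 g

837 g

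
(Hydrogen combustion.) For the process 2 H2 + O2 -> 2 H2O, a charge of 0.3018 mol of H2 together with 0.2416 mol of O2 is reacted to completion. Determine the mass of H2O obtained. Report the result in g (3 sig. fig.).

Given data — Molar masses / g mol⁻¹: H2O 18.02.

5.44 g

n(H2) = 0.3018 mol
n(O2) = 0.2416 mol
n/ν for H2 = 0.3018/2 = 0.1509
n/ν for O2 = 0.2416/1 = 0.2416
Smallest n/ν is H2 → limiting reagent.
n(H2O) = (2/2) × 0.3018 = 0.3018 mol
mass = 0.3018 × 18.02 = 5.438 g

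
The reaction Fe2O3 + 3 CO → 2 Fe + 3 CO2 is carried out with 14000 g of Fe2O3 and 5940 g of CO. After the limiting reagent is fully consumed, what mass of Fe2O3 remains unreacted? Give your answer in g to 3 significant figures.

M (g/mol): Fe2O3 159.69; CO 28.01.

2710 g

n(Fe2O3) = 14000 / 159.69 = 87.67 mol
n(CO) = 5940 / 28.01 = 212.1 mol
n/ν → Fe2O3: 87.67, CO: 70.70; CO is limiting.
Fe2O3 consumed = (1/3) × 212.1 = 70.70 mol
Fe2O3 remaining = 87.67 − 70.70 = 16.97 mol
mass = 16.97 × 159.69 = 2710 g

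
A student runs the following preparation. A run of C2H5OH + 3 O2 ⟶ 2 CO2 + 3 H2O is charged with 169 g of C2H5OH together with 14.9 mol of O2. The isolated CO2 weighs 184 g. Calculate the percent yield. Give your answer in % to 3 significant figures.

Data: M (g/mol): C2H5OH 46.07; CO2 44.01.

57.0 %

n(C2H5OH) = 169.0 / 46.07 = 3.668 mol
n(O2) = 14.90 mol
n/ν for C2H5OH = 3.668/1 = 3.668
n/ν for O2 = 14.90/3 = 4.967
Smallest n/ν is C2H5OH → limiting reagent.
theoretical n(CO2) = (2/1) × 3.668 = 7.336 mol → 322.9 g
% yield = 184 / 322.9 × 100 = 56.98 %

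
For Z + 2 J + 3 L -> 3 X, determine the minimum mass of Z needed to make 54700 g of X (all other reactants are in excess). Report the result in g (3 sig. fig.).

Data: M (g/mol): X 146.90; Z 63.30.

n(X) = 54700 / 146.90 = 372.4 mol
n(Z) = (1/3) × 372.4 = 124.1 mol
mass = 124.1 × 63.30 = 7856 g

7860 g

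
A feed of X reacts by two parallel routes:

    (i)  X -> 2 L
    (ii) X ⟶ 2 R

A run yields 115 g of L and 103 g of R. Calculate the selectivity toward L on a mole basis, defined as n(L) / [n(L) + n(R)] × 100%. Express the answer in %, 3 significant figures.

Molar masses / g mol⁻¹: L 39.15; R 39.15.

n(L) = 115 / 39.15 = 2.937 mol
n(R) = 103 / 39.15 = 2.631 mol
selectivity = 2.937/(2.937+2.631) × 100 = 52.75 %

52.8 %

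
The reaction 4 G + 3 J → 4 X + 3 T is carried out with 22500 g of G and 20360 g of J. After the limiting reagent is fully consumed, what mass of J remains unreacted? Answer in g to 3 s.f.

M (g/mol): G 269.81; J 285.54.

n(G) = 22500 / 269.81 = 83.39 mol
n(J) = 20360 / 285.54 = 71.30 mol
n/ν → G: 20.85, J: 23.77; G is limiting.
J consumed = (3/4) × 83.39 = 62.54 mol
J remaining = 71.30 − 62.54 = 8.760 mol
mass = 8.760 × 285.54 = 2501 g

2500 g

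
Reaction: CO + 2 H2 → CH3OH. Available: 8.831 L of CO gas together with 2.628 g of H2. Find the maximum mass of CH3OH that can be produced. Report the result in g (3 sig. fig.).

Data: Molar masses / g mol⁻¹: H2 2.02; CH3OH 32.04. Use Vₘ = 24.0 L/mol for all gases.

n(CO) = 8.831 / 24.0 = 0.3680 mol
n(H2) = 2.628 / 2.02 = 1.301 mol
n/ν for CO = 0.3680/1 = 0.3680
n/ν for H2 = 1.301/2 = 0.6505
Smallest n/ν is CO → limiting reagent.
n(CH3OH) = (1/1) × 0.3680 = 0.3680 mol
mass = 0.3680 × 32.04 = 11.79 g

11.8 g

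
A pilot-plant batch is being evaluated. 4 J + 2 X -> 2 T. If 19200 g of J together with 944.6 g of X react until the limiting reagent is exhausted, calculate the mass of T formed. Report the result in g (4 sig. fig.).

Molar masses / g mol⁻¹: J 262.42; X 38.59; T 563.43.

13790 g

n(J) = 19200 / 262.42 = 73.17 mol
n(X) = 944.6 / 38.59 = 24.48 mol
n/ν for J = 73.17/4 = 18.29
n/ν for X = 24.48/2 = 12.24
Smallest n/ν is X → limiting reagent.
n(T) = (2/2) × 24.48 = 24.48 mol
mass = 24.48 × 563.43 = 13790 g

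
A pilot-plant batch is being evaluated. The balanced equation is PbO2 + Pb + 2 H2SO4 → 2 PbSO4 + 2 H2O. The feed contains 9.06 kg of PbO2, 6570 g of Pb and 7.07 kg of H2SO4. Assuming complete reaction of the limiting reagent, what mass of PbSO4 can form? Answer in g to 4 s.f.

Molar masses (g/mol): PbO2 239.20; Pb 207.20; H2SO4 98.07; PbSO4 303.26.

19230 g

n(PbO2) = 9.060×1000 / 239.20 = 37.88 mol
n(Pb) = 6570 / 207.20 = 31.71 mol
n(H2SO4) = 7.070×1000 / 98.07 = 72.09 mol
n/ν → PbO2: 37.88, Pb: 31.71, H2SO4: 36.05; Pb is limiting.
n(PbSO4) = (2/1) × 31.71 = 63.42 mol
mass = 63.42 × 303.26 = 19230 g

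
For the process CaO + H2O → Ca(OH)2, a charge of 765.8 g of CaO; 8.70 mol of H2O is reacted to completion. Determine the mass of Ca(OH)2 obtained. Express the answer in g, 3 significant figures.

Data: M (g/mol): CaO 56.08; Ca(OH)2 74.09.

645 g

n(CaO) = 765.8 / 56.08 = 13.66 mol
n(H2O) = 8.700 mol
n/ν for CaO = 13.66/1 = 13.66
n/ν for H2O = 8.700/1 = 8.700
Smallest n/ν is H2O → limiting reagent.
n(Ca(OH)2) = (1/1) × 8.700 = 8.700 mol
mass = 8.700 × 74.09 = 644.6 g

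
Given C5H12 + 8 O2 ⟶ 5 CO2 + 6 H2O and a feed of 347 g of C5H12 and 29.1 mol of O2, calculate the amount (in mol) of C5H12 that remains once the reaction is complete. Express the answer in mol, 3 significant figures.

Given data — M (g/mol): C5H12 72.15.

n(C5H12) = 347.0 / 72.15 = 4.809 mol
n(O2) = 29.10 mol
n/ν for C5H12 = 4.809/1 = 4.809
n/ν for O2 = 29.10/8 = 3.638
Smallest n/ν is O2 → limiting reagent.
C5H12 consumed = (1/8) × 29.10 = 3.638 mol
C5H12 remaining = 4.809 − 3.638 = 1.171 mol

1.17 mol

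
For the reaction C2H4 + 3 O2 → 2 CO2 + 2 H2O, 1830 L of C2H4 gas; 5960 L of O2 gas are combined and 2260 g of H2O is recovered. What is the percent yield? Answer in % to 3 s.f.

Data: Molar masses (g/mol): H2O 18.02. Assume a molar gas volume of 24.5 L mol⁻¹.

84.0 %

n(C2H4) = 1830 / 24.5 = 74.69 mol
n(O2) = 5960 / 24.5 = 243.3 mol
n/ν for C2H4 = 74.69/1 = 74.69
n/ν for O2 = 243.3/3 = 81.10
Smallest n/ν is C2H4 → limiting reagent.
theoretical n(H2O) = (2/1) × 74.69 = 149.4 mol → 2692 g
% yield = 2260 / 2692 × 100 = 83.95 %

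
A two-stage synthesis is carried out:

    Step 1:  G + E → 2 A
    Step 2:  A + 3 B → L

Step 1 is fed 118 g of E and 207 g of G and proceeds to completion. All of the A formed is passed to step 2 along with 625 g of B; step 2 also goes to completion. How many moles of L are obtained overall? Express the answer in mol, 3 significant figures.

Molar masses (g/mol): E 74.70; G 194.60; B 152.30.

Step 1:
n(E) = 118.0 / 74.70 = 1.580 mol
n(G) = 207.0 / 194.60 = 1.064 mol
n/ν → E: 1.580, G: 1.064; G is limiting.
n(A) produced = (2/1) × 1.064 = 2.128 mol
Step 2:
n(A) available = 2.128 mol
n(B) = 625.0 / 152.30 = 4.104 mol
n/ν → A: 2.128, B: 1.368; B is limiting.
n(L) = (1/3) × 4.104 = 1.368 mol

1.37 mol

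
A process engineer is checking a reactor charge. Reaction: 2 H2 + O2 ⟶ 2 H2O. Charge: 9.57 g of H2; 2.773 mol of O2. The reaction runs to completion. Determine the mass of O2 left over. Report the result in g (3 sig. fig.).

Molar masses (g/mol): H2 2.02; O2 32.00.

n(H2) = 9.570 / 2.02 = 4.738 mol
n(O2) = 2.773 mol
n/ν for H2 = 4.738/2 = 2.369
n/ν for O2 = 2.773/1 = 2.773
Smallest n/ν is H2 → limiting reagent.
O2 consumed = (1/2) × 4.738 = 2.369 mol
O2 remaining = 2.773 − 2.369 = 0.4040 mol
mass = 0.4040 × 32.00 = 12.93 g

12.9 g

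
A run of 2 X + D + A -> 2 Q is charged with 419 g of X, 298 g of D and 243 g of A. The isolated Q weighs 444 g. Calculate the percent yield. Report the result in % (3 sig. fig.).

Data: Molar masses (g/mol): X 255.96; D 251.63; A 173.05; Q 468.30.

57.9 %

n(X) = 419.0 / 255.96 = 1.637 mol
n(D) = 298.0 / 251.63 = 1.184 mol
n(A) = 243.0 / 173.05 = 1.404 mol
n/ν for X = 1.637/2 = 0.8185
n/ν for D = 1.184/1 = 1.184
n/ν for A = 1.404/1 = 1.404
Smallest n/ν is X → limiting reagent.
theoretical n(Q) = (2/2) × 1.637 = 1.637 mol → 766.6 g
% yield = 444 / 766.6 × 100 = 57.92 %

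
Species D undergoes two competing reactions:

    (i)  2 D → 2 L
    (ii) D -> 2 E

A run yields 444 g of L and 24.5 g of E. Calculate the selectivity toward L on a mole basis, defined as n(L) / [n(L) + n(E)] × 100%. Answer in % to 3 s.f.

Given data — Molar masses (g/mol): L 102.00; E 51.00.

n(L) = 444 / 102.00 = 4.353 mol
n(E) = 24.5 / 51.00 = 0.4804 mol
selectivity = 4.353/(4.353+0.4804) × 100 = 90.06 %

90.1 %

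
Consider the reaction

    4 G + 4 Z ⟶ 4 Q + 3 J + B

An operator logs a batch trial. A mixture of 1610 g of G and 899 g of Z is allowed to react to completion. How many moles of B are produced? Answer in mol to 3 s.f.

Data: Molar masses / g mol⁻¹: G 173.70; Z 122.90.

1.83 mol

n(G) = 1610 / 173.70 = 9.269 mol
n(Z) = 899.0 / 122.90 = 7.315 mol
n/ν → G: 2.317, Z: 1.829; Z is limiting.
n(B) = (1/4) × 7.315 = 1.829 mol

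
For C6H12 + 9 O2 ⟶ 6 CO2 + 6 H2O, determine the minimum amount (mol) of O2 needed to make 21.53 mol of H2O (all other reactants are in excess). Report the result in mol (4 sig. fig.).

32.30 mol

n(H2O) = 21.53 mol
n(O2) = (9/6) × 21.53 = 32.30 mol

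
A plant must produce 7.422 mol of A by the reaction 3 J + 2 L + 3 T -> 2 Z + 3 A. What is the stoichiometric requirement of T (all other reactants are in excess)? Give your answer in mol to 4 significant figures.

n(A) = 7.422 mol
n(T) = (3/3) × 7.422 = 7.422 mol

7.422 mol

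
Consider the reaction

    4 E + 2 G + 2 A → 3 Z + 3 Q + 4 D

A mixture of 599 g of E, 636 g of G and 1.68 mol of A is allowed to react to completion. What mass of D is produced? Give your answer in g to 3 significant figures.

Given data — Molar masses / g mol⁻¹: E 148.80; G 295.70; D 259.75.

873 g

n(E) = 599.0 / 148.80 = 4.026 mol
n(G) = 636.0 / 295.70 = 2.151 mol
n(A) = 1.680 mol
n/ν for E = 4.026/4 = 1.007
n/ν for G = 2.151/2 = 1.076
n/ν for A = 1.680/2 = 0.8400
Smallest n/ν is A → limiting reagent.
n(D) = (4/2) × 1.680 = 3.360 mol
mass = 3.360 × 259.75 = 872.8 g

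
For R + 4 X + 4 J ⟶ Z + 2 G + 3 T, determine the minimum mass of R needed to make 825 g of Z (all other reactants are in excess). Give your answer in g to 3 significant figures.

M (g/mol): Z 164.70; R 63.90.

320 g

n(Z) = 825 / 164.70 = 5.009 mol
n(R) = (1/1) × 5.009 = 5.009 mol
mass = 5.009 × 63.90 = 320.1 g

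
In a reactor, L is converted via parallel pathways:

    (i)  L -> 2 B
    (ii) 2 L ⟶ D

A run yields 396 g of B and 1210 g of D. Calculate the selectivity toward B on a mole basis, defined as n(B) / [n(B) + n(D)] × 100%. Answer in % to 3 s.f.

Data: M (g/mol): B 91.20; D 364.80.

n(B) = 396 / 91.20 = 4.342 mol
n(D) = 1210 / 364.80 = 3.317 mol
selectivity = 4.342/(4.342+3.317) × 100 = 56.69 %

56.7 %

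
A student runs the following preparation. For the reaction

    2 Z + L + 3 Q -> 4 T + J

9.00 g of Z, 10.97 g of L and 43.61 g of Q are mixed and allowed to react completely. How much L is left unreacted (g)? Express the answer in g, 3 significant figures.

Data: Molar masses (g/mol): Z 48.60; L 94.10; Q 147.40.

n(Z) = 9.000 / 48.60 = 0.1852 mol
n(L) = 10.97 / 94.10 = 0.1166 mol
n(Q) = 43.61 / 147.40 = 0.2959 mol
n/ν → Z: 0.09260, L: 0.1166, Q: 0.09863; Z is limiting.
L consumed = (1/2) × 0.1852 = 0.09260 mol
L remaining = 0.1166 − 0.09260 = 0.02400 mol
mass = 0.02400 × 94.10 = 2.258 g

2.26 g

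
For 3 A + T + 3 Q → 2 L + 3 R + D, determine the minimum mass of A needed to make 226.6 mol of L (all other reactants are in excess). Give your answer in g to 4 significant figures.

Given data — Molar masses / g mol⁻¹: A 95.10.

32320 g

n(L) = 226.6 mol
n(A) = (3/2) × 226.6 = 339.9 mol
mass = 339.9 × 95.10 = 32320 g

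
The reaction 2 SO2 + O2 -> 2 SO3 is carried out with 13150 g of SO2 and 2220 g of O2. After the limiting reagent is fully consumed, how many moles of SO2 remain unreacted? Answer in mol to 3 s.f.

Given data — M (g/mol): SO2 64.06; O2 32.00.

66.5 mol

n(SO2) = 13150 / 64.06 = 205.3 mol
n(O2) = 2220 / 32.00 = 69.38 mol
n/ν for SO2 = 205.3/2 = 102.7
n/ν for O2 = 69.38/1 = 69.38
Smallest n/ν is O2 → limiting reagent.
SO2 consumed = (2/1) × 69.38 = 138.8 mol
SO2 remaining = 205.3 − 138.8 = 66.50 mol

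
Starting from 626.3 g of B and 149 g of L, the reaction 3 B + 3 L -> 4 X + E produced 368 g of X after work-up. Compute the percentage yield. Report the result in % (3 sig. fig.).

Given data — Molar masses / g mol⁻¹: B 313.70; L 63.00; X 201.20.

68.7 %

n(B) = 626.3 / 313.70 = 1.996 mol
n(L) = 149.0 / 63.00 = 2.365 mol
n/ν → B: 0.6653, L: 0.7883; B is limiting.
theoretical n(X) = (4/3) × 1.996 = 2.661 mol → 535.4 g
% yield = 368 / 535.4 × 100 = 68.73 %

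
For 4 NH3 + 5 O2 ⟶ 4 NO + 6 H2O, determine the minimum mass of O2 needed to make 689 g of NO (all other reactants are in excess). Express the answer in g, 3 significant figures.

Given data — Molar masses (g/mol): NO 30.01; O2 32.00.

918 g

n(NO) = 689 / 30.01 = 22.96 mol
n(O2) = (5/4) × 22.96 = 28.70 mol
mass = 28.70 × 32.00 = 918.4 g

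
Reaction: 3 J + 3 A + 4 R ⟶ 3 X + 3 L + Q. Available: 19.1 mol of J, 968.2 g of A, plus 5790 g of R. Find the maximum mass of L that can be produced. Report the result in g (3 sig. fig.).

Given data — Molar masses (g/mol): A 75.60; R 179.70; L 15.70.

n(J) = 19.10 mol
n(A) = 968.2 / 75.60 = 12.81 mol
n(R) = 5790 / 179.70 = 32.22 mol
n/ν → J: 6.367, A: 4.270, R: 8.055; A is limiting.
n(L) = (3/3) × 12.81 = 12.81 mol
mass = 12.81 × 15.70 = 201.1 g

201 g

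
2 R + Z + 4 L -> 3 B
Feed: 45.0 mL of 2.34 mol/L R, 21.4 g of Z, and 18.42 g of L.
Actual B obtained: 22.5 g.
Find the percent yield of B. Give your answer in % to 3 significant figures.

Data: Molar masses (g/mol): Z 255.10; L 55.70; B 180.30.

79.0 %

n(R) = 2.34 × 45.00/1000 = 0.1053 mol
n(Z) = 21.40 / 255.10 = 0.08389 mol
n(L) = 18.42 / 55.70 = 0.3307 mol
n/ν → R: 0.05265, Z: 0.08389, L: 0.08268; R is limiting.
theoretical n(B) = (3/2) × 0.1053 = 0.1580 mol → 28.49 g
% yield = 22.5 / 28.49 × 100 = 78.98 %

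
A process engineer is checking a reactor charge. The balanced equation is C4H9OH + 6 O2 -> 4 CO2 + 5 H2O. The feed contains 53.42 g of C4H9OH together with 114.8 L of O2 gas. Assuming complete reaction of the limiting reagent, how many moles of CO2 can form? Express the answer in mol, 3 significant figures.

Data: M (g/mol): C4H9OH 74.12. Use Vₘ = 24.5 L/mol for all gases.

n(C4H9OH) = 53.42 / 74.12 = 0.7207 mol
n(O2) = 114.8 / 24.5 = 4.686 mol
n/ν for C4H9OH = 0.7207/1 = 0.7207
n/ν for O2 = 4.686/6 = 0.7810
Smallest n/ν is C4H9OH → limiting reagent.
n(CO2) = (4/1) × 0.7207 = 2.883 mol

2.88 mol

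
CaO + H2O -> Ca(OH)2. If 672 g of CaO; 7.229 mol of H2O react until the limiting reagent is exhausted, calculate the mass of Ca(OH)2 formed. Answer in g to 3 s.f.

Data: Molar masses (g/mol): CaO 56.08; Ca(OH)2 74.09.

536 g

n(CaO) = 672.0 / 56.08 = 11.98 mol
n(H2O) = 7.229 mol
n/ν for CaO = 11.98/1 = 11.98
n/ν for H2O = 7.229/1 = 7.229
Smallest n/ν is H2O → limiting reagent.
n(Ca(OH)2) = (1/1) × 7.229 = 7.229 mol
mass = 7.229 × 74.09 = 535.6 g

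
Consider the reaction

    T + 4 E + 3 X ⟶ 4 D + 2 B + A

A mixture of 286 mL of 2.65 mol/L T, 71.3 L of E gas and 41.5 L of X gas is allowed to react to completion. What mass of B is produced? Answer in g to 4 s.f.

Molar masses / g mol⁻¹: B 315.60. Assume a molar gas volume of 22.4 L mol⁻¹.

389.8 g

n(T) = 2.65 × 286.0/1000 = 0.7579 mol
n(E) = 71.30 / 22.4 = 3.183 mol
n(X) = 41.50 / 22.4 = 1.853 mol
n/ν → T: 0.7579, E: 0.7958, X: 0.6177; X is limiting.
n(B) = (2/3) × 1.853 = 1.235 mol
mass = 1.235 × 315.60 = 389.8 g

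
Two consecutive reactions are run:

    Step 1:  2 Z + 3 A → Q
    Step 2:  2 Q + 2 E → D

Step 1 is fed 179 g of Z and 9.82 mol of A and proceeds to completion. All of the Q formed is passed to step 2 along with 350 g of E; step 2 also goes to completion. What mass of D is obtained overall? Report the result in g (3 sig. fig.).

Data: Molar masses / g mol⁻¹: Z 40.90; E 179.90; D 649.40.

Step 1:
n(Z) = 179.0 / 40.90 = 4.377 mol
n(A) = 9.820 mol
n/ν for Z = 4.377/2 = 2.189
n/ν for A = 9.820/3 = 3.273
Smallest n/ν is Z → limiting reagent.
n(Q) produced = (1/2) × 4.377 = 2.189 mol
Step 2:
n(Q) available = 2.189 mol
n(E) = 350.0 / 179.90 = 1.946 mol
n/ν for Q = 2.189/2 = 1.095
n/ν for E = 1.946/2 = 0.9730
Smallest n/ν is E → limiting reagent.
n(D) = (1/2) × 1.946 = 0.9730 mol
mass = 0.9730 × 649.40 = 631.9 g

632 g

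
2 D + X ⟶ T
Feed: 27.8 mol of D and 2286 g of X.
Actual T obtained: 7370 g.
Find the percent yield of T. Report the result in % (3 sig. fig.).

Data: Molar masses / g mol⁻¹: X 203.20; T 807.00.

81.2 %

n(D) = 27.80 mol
n(X) = 2286 / 203.20 = 11.25 mol
n/ν → D: 13.90, X: 11.25; X is limiting.
theoretical n(T) = (1/1) × 11.25 = 11.25 mol → 9079 g
% yield = 7370 / 9079 × 100 = 81.18 %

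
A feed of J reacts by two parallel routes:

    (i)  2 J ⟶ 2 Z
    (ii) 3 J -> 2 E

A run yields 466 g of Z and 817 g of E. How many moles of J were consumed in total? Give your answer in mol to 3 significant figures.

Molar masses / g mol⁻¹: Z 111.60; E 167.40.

n(Z) = 466 / 111.60 = 4.176 mol
n(E) = 817 / 167.40 = 4.881 mol
n(J) via (i) = (2/2)×4.176 = 4.176 mol
n(J) via (ii) = (3/2)×4.881 = 7.322 mol
total n(J) = 4.176 + 7.322 = 11.50 mol

11.5 mol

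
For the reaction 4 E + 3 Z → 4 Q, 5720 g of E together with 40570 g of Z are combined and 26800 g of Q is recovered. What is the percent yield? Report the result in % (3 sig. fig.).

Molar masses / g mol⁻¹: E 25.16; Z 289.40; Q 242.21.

59.2 %

n(E) = 5720 / 25.16 = 227.3 mol
n(Z) = 40570 / 289.40 = 140.2 mol
n/ν for E = 227.3/4 = 56.83
n/ν for Z = 140.2/3 = 46.73
Smallest n/ν is Z → limiting reagent.
theoretical n(Q) = (4/3) × 140.2 = 186.9 mol → 45270 g
% yield = 26800 / 45270 × 100 = 59.20 %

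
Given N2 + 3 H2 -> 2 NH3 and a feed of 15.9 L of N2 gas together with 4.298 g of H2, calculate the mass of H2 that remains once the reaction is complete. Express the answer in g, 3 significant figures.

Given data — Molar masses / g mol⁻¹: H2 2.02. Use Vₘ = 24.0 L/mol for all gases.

0.283 g

n(N2) = 15.90 / 24.0 = 0.6625 mol
n(H2) = 4.298 / 2.02 = 2.128 mol
n/ν → N2: 0.6625, H2: 0.7093; N2 is limiting.
H2 consumed = (3/1) × 0.6625 = 1.988 mol
H2 remaining = 2.128 − 1.988 = 0.1400 mol
mass = 0.1400 × 2.02 = 0.2828 g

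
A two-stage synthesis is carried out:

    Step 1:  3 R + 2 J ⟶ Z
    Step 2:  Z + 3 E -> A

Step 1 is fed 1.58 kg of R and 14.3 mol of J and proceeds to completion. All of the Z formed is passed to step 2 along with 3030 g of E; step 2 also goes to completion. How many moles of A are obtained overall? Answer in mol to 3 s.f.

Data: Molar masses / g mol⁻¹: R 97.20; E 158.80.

5.42 mol

Step 1:
n(R) = 1.580×1000 / 97.20 = 16.26 mol
n(J) = 14.30 mol
n/ν for R = 16.26/3 = 5.420
n/ν for J = 14.30/2 = 7.150
Smallest n/ν is R → limiting reagent.
n(Z) produced = (1/3) × 16.26 = 5.420 mol
Step 2:
n(Z) available = 5.420 mol
n(E) = 3030 / 158.80 = 19.08 mol
n/ν for Z = 5.420/1 = 5.420
n/ν for E = 19.08/3 = 6.360
Smallest n/ν is Z → limiting reagent.
n(A) = (1/1) × 5.420 = 5.420 mol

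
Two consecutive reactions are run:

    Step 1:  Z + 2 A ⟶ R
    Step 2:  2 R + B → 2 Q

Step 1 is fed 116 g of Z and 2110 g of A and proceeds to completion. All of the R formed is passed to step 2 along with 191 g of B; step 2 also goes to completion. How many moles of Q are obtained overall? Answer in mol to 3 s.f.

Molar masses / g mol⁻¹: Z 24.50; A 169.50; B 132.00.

Step 1:
n(Z) = 116.0 / 24.50 = 4.735 mol
n(A) = 2110 / 169.50 = 12.45 mol
n/ν for Z = 4.735/1 = 4.735
n/ν for A = 12.45/2 = 6.225
Smallest n/ν is Z → limiting reagent.
n(R) produced = (1/1) × 4.735 = 4.735 mol
Step 2:
n(R) available = 4.735 mol
n(B) = 191.0 / 132.00 = 1.447 mol
n/ν for R = 4.735/2 = 2.368
n/ν for B = 1.447/1 = 1.447
Smallest n/ν is B → limiting reagent.
n(Q) = (2/1) × 1.447 = 2.894 mol

2.89 mol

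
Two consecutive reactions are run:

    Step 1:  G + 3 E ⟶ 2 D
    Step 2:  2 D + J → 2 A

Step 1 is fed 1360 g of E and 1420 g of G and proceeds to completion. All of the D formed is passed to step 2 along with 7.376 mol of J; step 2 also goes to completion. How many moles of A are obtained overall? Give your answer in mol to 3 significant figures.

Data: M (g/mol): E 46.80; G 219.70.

12.9 mol

Step 1:
n(E) = 1360 / 46.80 = 29.06 mol
n(G) = 1420 / 219.70 = 6.463 mol
n/ν for E = 29.06/3 = 9.687
n/ν for G = 6.463/1 = 6.463
Smallest n/ν is G → limiting reagent.
n(D) produced = (2/1) × 6.463 = 12.93 mol
Step 2:
n(D) available = 12.93 mol
n(J) = 7.376 mol
n/ν for D = 12.93/2 = 6.465
n/ν for J = 7.376/1 = 7.376
Smallest n/ν is D → limiting reagent.
n(A) = (2/2) × 12.93 = 12.93 mol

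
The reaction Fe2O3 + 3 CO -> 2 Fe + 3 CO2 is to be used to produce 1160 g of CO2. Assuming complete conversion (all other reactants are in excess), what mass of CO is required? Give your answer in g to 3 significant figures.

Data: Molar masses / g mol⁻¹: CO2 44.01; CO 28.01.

n(CO2) = 1160 / 44.01 = 26.36 mol
n(CO) = (3/3) × 26.36 = 26.36 mol
mass = 26.36 × 28.01 = 738.3 g

738 g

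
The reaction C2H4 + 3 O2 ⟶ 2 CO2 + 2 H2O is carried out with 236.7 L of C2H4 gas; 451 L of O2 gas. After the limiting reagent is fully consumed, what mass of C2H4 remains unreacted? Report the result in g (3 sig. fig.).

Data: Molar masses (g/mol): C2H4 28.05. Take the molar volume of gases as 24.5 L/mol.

98.9 g

n(C2H4) = 236.7 / 24.5 = 9.661 mol
n(O2) = 451.0 / 24.5 = 18.41 mol
n/ν for C2H4 = 9.661/1 = 9.661
n/ν for O2 = 18.41/3 = 6.137
Smallest n/ν is O2 → limiting reagent.
C2H4 consumed = (1/3) × 18.41 = 6.137 mol
C2H4 remaining = 9.661 − 6.137 = 3.524 mol
mass = 3.524 × 28.05 = 98.85 g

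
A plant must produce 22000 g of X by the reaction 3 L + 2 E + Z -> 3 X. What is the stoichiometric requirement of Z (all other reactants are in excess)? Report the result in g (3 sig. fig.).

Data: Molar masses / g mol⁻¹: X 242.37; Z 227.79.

6890 g

n(X) = 22000 / 242.37 = 90.77 mol
n(Z) = (1/3) × 90.77 = 30.26 mol
mass = 30.26 × 227.79 = 6893 g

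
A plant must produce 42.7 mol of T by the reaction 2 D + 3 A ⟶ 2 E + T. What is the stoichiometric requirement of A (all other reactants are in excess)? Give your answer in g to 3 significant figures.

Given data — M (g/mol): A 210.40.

27000 g

n(T) = 42.70 mol
n(A) = (3/1) × 42.70 = 128.1 mol
mass = 128.1 × 210.40 = 26950 g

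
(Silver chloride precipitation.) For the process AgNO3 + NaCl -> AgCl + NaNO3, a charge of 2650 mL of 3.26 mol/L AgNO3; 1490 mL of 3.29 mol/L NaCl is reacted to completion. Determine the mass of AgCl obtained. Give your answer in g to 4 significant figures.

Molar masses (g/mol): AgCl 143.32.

n(AgNO3) = 3.26 × 2650/1000 = 8.639 mol
n(NaCl) = 3.29 × 1490/1000 = 4.902 mol
n/ν → AgNO3: 8.639, NaCl: 4.902; NaCl is limiting.
n(AgCl) = (1/1) × 4.902 = 4.902 mol
mass = 4.902 × 143.32 = 702.6 g

702.6 g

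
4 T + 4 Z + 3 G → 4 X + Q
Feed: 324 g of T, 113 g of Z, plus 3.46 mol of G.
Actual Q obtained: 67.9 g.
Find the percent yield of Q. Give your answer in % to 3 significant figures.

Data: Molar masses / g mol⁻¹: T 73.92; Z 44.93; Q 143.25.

75.4 %

n(T) = 324.0 / 73.92 = 4.383 mol
n(Z) = 113.0 / 44.93 = 2.515 mol
n(G) = 3.460 mol
n/ν → T: 1.096, Z: 0.6288, G: 1.153; Z is limiting.
theoretical n(Q) = (1/4) × 2.515 = 0.6288 mol → 90.08 g
% yield = 67.9 / 90.08 × 100 = 75.38 %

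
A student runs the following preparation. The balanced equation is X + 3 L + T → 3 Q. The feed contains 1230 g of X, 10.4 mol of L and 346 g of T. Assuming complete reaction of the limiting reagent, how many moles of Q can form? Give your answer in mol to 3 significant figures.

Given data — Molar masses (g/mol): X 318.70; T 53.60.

10.4 mol

n(X) = 1230 / 318.70 = 3.859 mol
n(L) = 10.40 mol
n(T) = 346.0 / 53.60 = 6.455 mol
n/ν for X = 3.859/1 = 3.859
n/ν for L = 10.40/3 = 3.467
n/ν for T = 6.455/1 = 6.455
Smallest n/ν is L → limiting reagent.
n(Q) = (3/3) × 10.40 = 10.40 mol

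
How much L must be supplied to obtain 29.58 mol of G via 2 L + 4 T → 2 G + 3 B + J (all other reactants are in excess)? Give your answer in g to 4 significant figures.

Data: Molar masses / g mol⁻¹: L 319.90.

n(G) = 29.58 mol
n(L) = (2/2) × 29.58 = 29.58 mol
mass = 29.58 × 319.90 = 9463 g

9463 g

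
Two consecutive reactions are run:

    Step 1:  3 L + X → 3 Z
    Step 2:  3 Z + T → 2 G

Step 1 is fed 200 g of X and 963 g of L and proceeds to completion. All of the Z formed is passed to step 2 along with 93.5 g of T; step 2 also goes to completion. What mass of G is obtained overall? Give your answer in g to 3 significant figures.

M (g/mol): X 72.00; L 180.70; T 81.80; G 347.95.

795 g

Step 1:
n(X) = 200.0 / 72.00 = 2.778 mol
n(L) = 963.0 / 180.70 = 5.329 mol
n/ν → X: 2.778, L: 1.776; L is limiting.
n(Z) produced = (3/3) × 5.329 = 5.329 mol
Step 2:
n(Z) available = 5.329 mol
n(T) = 93.50 / 81.80 = 1.143 mol
n/ν → Z: 1.776, T: 1.143; T is limiting.
n(G) = (2/1) × 1.143 = 2.286 mol
mass = 2.286 × 347.95 = 795.4 g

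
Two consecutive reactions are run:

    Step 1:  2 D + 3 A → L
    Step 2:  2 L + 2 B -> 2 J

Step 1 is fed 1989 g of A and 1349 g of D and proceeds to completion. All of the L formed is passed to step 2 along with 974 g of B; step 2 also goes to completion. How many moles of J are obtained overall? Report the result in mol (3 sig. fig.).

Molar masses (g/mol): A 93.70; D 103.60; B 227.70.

4.28 mol

Step 1:
n(A) = 1989 / 93.70 = 21.23 mol
n(D) = 1349 / 103.60 = 13.02 mol
n/ν → A: 7.077, D: 6.510; D is limiting.
n(L) produced = (1/2) × 13.02 = 6.510 mol
Step 2:
n(L) available = 6.510 mol
n(B) = 974.0 / 227.70 = 4.278 mol
n/ν → L: 3.255, B: 2.139; B is limiting.
n(J) = (2/2) × 4.278 = 4.278 mol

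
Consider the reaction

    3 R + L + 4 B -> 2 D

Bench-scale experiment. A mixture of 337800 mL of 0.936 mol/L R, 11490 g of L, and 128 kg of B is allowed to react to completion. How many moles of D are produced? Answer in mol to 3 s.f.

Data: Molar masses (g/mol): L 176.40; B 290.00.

130 mol

n(R) = 0.936 × 337800/1000 = 316.2 mol
n(L) = 11490 / 176.40 = 65.14 mol
n(B) = 128.0×1000 / 290.00 = 441.4 mol
n/ν for R = 316.2/3 = 105.4
n/ν for L = 65.14/1 = 65.14
n/ν for B = 441.4/4 = 110.4
Smallest n/ν is L → limiting reagent.
n(D) = (2/1) × 65.14 = 130.3 mol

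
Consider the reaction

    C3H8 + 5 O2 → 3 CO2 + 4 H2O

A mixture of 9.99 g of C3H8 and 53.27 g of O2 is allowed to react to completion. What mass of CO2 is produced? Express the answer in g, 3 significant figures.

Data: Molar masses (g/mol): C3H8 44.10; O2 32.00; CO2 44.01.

n(C3H8) = 9.990 / 44.10 = 0.2265 mol
n(O2) = 53.27 / 32.00 = 1.665 mol
n/ν → C3H8: 0.2265, O2: 0.3330; C3H8 is limiting.
n(CO2) = (3/1) × 0.2265 = 0.6795 mol
mass = 0.6795 × 44.01 = 29.90 g

29.9 g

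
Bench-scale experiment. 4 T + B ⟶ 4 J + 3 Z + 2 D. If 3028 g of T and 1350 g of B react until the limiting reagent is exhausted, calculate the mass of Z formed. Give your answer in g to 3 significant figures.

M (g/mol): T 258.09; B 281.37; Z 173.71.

n(T) = 3028 / 258.09 = 11.73 mol
n(B) = 1350 / 281.37 = 4.798 mol
n/ν → T: 2.933, B: 4.798; T is limiting.
n(Z) = (3/4) × 11.73 = 8.798 mol
mass = 8.798 × 173.71 = 1528 g

1530 g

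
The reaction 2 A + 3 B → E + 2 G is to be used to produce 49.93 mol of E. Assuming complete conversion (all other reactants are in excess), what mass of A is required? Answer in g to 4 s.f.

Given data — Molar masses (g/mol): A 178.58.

17830 g

n(E) = 49.93 mol
n(A) = (2/1) × 49.93 = 99.86 mol
mass = 99.86 × 178.58 = 17830 g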